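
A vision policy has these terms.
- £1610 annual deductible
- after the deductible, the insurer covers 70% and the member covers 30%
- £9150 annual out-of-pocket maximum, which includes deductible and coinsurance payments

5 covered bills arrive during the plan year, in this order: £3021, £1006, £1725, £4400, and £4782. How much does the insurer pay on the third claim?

Claim 1 — £3021: £1610 to deductible, leaving £1411; 30% of £1411 = £423.30. Member pays £2033.30; OOP now £2033.30. Insurer: £3021 − £2033.30 = £987.70.
Claim 2 — £1006: 30% coinsurance on £1006 = £301.80. Cost to member: £301.80. OOP to date £2335.10. Plan pays £1006 − £301.80 = £704.20.
Claim 3 — £1725: 30% coinsurance on £1725 = £517.50. Member owes £517.50 (running OOP £2852.60). Insurer: £1725 − £517.50 = £1207.50.

£1207.50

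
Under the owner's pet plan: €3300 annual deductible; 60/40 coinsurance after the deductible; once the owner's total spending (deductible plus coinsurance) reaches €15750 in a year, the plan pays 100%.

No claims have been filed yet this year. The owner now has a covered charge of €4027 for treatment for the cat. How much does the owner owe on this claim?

€3590.80

Deductible not yet touched, so the first €3300 of the bill goes to the deductible.
After the €3300 deductible portion, €4027 − €3300 = €727 is subject to coinsurance.
40% of €727 = €290.80 falls to the owner.
So the owner owes €3300 + €290.80 = €3590.80 before any cap.
Year-to-date out-of-pocket becomes €0 + €3590.80 = €3590.80, still under the €15750 maximum, so no cap applies.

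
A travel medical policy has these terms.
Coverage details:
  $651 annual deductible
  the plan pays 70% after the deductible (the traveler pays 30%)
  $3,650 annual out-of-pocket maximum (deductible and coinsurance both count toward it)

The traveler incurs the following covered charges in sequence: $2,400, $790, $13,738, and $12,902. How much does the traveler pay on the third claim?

$2,237.30

#1 ($2,400): $651 finishes the deductible; $1,749 goes to coinsurance; coinsurance $1,749 × 30% = $524.70. Cost to traveler: $1,175.70. OOP to date $1,175.70.
#2 ($790): deductible met; 30% of $790 = $237. Traveler pays $237; OOP now $1,412.70.
#3 ($13,738): deductible already satisfied, so traveler's share is 30% × $13,738 = $4,121.40. Adding that to $1,412.70 gives $5,534.10, past the $3,650 cap; traveler pays only $3,650 − $1,412.70 = $2,237.30.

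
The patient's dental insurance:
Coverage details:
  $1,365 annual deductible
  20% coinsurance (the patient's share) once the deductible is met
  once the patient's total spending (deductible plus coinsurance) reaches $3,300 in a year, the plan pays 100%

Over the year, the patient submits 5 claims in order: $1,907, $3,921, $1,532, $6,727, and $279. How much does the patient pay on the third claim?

$306.40

Claim 1 ($1,907): $1,365 to deductible, leaving $542; patient's 20% is $108.40. Patient owes $1,473.40 (running OOP $1,473.40).
Claim 2 ($3,921): 20% coinsurance on $3,921 = $784.20. Patient owes $784.20 (running OOP $2,257.60).
Claim 3 ($1,532): deductible met; 20% of $1,532 = $306.40. Cost to patient: $306.40. OOP to date $2,564.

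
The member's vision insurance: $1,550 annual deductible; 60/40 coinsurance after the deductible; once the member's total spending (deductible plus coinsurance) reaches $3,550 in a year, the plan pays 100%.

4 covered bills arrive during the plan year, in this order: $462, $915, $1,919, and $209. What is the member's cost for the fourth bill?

Claim 1 ($462): fully absorbed by the deductible. Cost to member: $462. OOP to date $462.
Claim 2 ($915): all of it applies to the deductible. Cost to member: $915. OOP to date $1,377.
Claim 3 ($1,919): deductible takes $173, $1,746 remains; coinsurance $1,746 × 40% = $698.40. Member owes $871.40 (running OOP $2,248.40).
Claim 4 ($209): deductible already satisfied, so member's share is 40% × $209 = $83.60. Member owes $83.60 (running OOP $2,332).

$83.60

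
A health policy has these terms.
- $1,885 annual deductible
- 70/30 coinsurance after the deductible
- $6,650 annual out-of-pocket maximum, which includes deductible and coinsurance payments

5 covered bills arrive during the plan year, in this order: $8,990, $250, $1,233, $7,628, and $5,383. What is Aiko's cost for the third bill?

Claim 1 ($8,990): $1,885 to deductible, leaving $7,105; coinsurance $7,105 × 30% = $2,131.50. Patient pays $4,016.50; OOP now $4,016.50.
Claim 2 ($250): deductible met; 30% of $250 = $75. Patient pays $75; OOP now $4,091.50.
Claim 3 ($1,233): 30% coinsurance on $1,233 = $369.90. Patient pays $369.90; OOP now $4,461.40.

$369.90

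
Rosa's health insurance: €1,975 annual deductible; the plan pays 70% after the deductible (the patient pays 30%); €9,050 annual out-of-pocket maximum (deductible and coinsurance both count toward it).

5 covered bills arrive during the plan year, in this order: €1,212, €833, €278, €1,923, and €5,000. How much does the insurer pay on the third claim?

Bill 1, €1,212: entire amount goes to the deductible. Patient pays €1,212; OOP now €1,212. Insurer: €1,212 − €1,212 = €0.
Bill 2, €833: deductible takes €763, €70 remains; coinsurance €70 × 30% = €21. Patient pays €784; OOP now €1,996. Insurer: €833 − €784 = €49.
Bill 3, €278: deductible met; 30% of €278 = €83.40. Patient owes €83.40 (running OOP €2,079.40). Plan pays €278 − €83.40 = €194.60.

€194.60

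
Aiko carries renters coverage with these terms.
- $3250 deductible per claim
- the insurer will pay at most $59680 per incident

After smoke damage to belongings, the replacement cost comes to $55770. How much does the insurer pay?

After the deductible, $55770 − $3250 = $52520 remains.
$52520 is within the $59680 limit, so the insurer pays $52520.

$52520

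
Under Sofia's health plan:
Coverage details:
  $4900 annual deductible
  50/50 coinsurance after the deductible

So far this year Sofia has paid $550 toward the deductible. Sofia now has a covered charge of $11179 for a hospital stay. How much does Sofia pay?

Remaining deductible: $4900 − $550 = $4350.
That leaves $11179 − $4350 = $6829 for coinsurance.
50% of $6829 = $3414.50 falls to the patient.
So the patient owes $4350 + $3414.50 = $7764.50.

$7764.50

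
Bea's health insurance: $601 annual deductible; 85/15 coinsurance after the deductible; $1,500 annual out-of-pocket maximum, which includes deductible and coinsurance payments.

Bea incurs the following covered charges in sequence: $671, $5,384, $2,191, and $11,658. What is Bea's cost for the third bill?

Claim 1 ($671): $601 finishes the deductible; $70 goes to coinsurance; coinsurance $70 × 15% = $10.50. Cost to patient: $611.50. OOP to date $611.50.
Claim 2 ($5,384): deductible met; 15% of $5,384 = $807.60. Patient pays $807.60; OOP now $1,419.10.
Claim 3 ($2,191): deductible already satisfied, so patient's share is 15% × $2,191 = $328.65. That would push OOP to $1,747.75, over the $1,500 cap, so patient pays $1,500 − $1,419.10 = $80.90.

$80.90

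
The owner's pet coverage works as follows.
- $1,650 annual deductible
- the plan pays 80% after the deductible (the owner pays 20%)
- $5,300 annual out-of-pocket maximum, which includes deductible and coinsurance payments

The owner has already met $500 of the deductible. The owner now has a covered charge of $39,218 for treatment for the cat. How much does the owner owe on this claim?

$4,800

Deductible still to meet: $1,650 − $500 = $1,150.
That leaves $39,218 − $1,150 = $38,068 for coinsurance.
Coinsurance: $38,068 × 20% = $7,613.60.
That puts the owner's cost at $1,150 + $7,613.60 = $8,763.60 before any cap.
Adding $8,763.60 to the $500 already spent would give $9,263.60, which exceeds the $5,300 cap; the owner pays just $5,300 − $500 = $4,800.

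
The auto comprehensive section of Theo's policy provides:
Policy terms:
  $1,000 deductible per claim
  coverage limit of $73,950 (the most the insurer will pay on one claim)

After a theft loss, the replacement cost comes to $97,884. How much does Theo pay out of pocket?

After the deductible, $97,884 − $1,000 = $96,884 remains.
$96,884 exceeds the $73,950 limit, so the insurer pays the limit: $73,950.
The policyholder bears the rest of the original loss: $97,884 − $73,950 = $23,934.

$23,934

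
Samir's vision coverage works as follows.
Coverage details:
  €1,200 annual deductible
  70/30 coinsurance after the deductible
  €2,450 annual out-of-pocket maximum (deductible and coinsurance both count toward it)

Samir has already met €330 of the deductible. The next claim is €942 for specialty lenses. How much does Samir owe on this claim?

€330 of the €1,200 deductible is already met, leaving €870.
That leaves €942 − €870 = €72 for coinsurance.
30% of €72 = €21.60 falls to the member.
That puts the member's cost at €870 + €21.60 = €891.60 before any cap.
Year-to-date out-of-pocket becomes €330 + €891.60 = €1,221.60, still under the €2,450 maximum, so no cap applies.

€891.60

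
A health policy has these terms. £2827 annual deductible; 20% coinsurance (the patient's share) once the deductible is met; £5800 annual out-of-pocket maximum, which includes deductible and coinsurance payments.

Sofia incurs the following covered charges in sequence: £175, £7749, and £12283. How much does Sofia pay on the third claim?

Claim 1 (£175): all of it applies to the deductible. Cost to patient: £175. OOP to date £175.
Claim 2 (£7749): deductible takes £2652, £5097 remains; 20% of £5097 = £1019.40. Patient pays £3671.40; OOP now £3846.40.
Claim 3 (£12283): deductible met; 20% of £12283 = £2456.60. Adding that to £3846.40 gives £6303, past the £5800 cap; patient pays only £5800 − £3846.40 = £1953.60.

£1953.60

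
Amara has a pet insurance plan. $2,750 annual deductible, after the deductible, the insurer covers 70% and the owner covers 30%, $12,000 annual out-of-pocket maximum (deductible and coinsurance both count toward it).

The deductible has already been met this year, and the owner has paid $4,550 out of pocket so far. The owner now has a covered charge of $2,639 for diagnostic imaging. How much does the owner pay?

$791.70

The deductible is already satisfied, so the full bill goes to coinsurance.
30% of $2,639 = $791.70 falls to the owner.
Year-to-date out-of-pocket becomes $4,550 + $791.70 = $5,341.70, still under the $12,000 maximum, so no cap applies.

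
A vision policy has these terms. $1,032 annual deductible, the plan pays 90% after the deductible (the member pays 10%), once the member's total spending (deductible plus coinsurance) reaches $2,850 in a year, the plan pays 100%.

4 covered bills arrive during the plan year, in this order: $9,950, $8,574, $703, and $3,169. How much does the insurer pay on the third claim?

$634.20

Bill 1, $9,950: deductible takes $1,032, $8,918 remains; member's 10% is $891.80. Member pays $1,923.80; OOP now $1,923.80. Plan pays $9,950 − $1,923.80 = $8,026.20.
Bill 2, $8,574: deductible met; 10% of $8,574 = $857.40. Member owes $857.40 (running OOP $2,781.20). Insurer: $8,574 − $857.40 = $7,716.60.
Bill 3, $703: deductible met; 10% of $703 = $70.30. OOP would hit $2,851.50 > $2,850, so the cap limits the member to $2,850 − $2,781.20 = $68.80. Plan pays $703 − $68.80 = $634.20.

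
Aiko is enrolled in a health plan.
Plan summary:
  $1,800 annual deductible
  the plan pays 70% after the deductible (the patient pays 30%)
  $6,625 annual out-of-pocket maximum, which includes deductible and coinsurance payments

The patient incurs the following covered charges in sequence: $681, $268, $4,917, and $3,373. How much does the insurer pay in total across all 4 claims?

Bill 1, $681: all of it applies to the deductible. Cost to patient: $681. OOP to date $681. Insurer: $681 − $681 = $0.
Bill 2, $268: fully absorbed by the deductible. Patient pays $268; OOP now $949. Plan pays $268 − $268 = $0.
Bill 3, $4,917: $851 finishes the deductible; $4,066 goes to coinsurance; coinsurance $4,066 × 30% = $1,219.80. Patient pays $2,070.80; OOP now $3,019.80. Insurer: $4,917 − $2,070.80 = $2,846.20.
Bill 4, $3,373: deductible already satisfied, so patient's share is 30% × $3,373 = $1,011.90. Cost to patient: $1,011.90. OOP to date $4,031.70. Plan pays $3,373 − $1,011.90 = $2,361.10.
Insurer total: $0 + $0 + $2,846.20 + $2,361.10 = $5,207.30.

$5,207.30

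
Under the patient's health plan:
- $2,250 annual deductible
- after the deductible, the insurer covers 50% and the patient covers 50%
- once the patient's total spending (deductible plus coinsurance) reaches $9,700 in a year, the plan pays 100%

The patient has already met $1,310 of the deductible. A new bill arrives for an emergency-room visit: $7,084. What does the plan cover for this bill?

$1,310 of the $2,250 deductible is already met, leaving $940.
That leaves $7,084 − $940 = $6,144 for coinsurance.
Coinsurance: $6,144 × 50% = $3,072.
Patient responsibility before any cap: $940 + $3,072 = $4,012.
Cumulative spending $1,310 + $4,012 = $5,322 stays under the $9,700 maximum.
Insurer pays the balance: $7,084 − $4,012 = $3,072.

$3,072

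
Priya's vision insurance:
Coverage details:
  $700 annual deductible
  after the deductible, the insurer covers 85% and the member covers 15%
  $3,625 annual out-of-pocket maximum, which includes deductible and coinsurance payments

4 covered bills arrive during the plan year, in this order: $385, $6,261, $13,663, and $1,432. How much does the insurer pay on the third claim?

$11,629.90

Bill 1, $385: entire amount goes to the deductible. Member owes $385 (running OOP $385). Insurer: $385 − $385 = $0.
Bill 2, $6,261: $315 finishes the deductible; $5,946 goes to coinsurance; 15% of $5,946 = $891.90. Cost to member: $1,206.90. OOP to date $1,591.90. Plan pays $6,261 − $1,206.90 = $5,054.10.
Bill 3, $13,663: 15% coinsurance on $13,663 = $2,049.45. Adding that to $1,591.90 gives $3,641.35, past the $3,625 cap; member pays only $3,625 − $1,591.90 = $2,033.10. Plan pays $13,663 − $2,033.10 = $11,629.90.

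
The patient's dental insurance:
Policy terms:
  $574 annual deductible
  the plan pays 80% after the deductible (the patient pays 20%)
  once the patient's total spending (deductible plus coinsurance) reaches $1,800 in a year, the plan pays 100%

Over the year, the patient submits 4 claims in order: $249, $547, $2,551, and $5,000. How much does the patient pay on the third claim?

Bill 1, $249: fully absorbed by the deductible. Patient pays $249; OOP now $249.
Bill 2, $547: deductible takes $325, $222 remains; patient's 20% is $44.40. Cost to patient: $369.40. OOP to date $618.40.
Bill 3, $2,551: deductible met; 20% of $2,551 = $510.20. Patient pays $510.20; OOP now $1,128.60.

$510.20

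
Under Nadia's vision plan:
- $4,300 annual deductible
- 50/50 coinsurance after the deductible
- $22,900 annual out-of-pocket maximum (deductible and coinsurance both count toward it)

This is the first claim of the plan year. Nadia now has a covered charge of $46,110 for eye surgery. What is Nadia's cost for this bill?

Nothing has been paid toward the $4,300 deductible, so the first $4,300 of this charge is applied there.
That leaves $46,110 − $4,300 = $41,810 for coinsurance.
50% of $41,810 = $20,905 falls to the member.
That puts the member's cost at $4,300 + $20,905 = $25,205 before any cap.
Year-to-date out-of-pocket would reach $0 + $25,205 = $25,205, above the $22,900 maximum, so the member pays only $22,900 − $0 = $22,900.

$22,900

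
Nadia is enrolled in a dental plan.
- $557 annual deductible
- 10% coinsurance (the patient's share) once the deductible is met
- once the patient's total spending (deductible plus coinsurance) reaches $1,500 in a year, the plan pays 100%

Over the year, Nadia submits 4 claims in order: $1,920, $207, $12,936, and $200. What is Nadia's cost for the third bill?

Bill 1, $1,920: $557 finishes the deductible; $1,363 goes to coinsurance; coinsurance $1,363 × 10% = $136.30. Patient pays $693.30; OOP now $693.30.
Bill 2, $207: deductible met; 10% of $207 = $20.70. Patient owes $20.70 (running OOP $714).
Bill 3, $12,936: deductible met; 10% of $12,936 = $1,293.60. OOP would hit $2,007.60 > $1,500, so the cap limits the patient to $1,500 − $714 = $786.

$786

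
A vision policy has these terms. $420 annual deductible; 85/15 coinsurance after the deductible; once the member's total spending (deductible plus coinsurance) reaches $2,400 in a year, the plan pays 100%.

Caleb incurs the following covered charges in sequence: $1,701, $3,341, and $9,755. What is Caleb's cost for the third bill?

$1,286.70

Claim 1 — $1,701: $420 finishes the deductible; $1,281 goes to coinsurance; 15% of $1,281 = $192.15. Member pays $612.15; OOP now $612.15.
Claim 2 — $3,341: 15% coinsurance on $3,341 = $501.15. Member pays $501.15; OOP now $1,113.30.
Claim 3 — $9,755: deductible met; 15% of $9,755 = $1,463.25. Adding that to $1,113.30 gives $2,576.55, past the $2,400 cap; member pays only $2,400 − $1,113.30 = $1,286.70.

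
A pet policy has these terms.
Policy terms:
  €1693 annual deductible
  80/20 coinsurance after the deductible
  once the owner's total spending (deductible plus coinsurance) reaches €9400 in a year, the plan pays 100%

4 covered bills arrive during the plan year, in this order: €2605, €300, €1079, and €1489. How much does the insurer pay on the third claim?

€863.20

Bill 1, €2605: deductible takes €1693, €912 remains; owner's 20% is €182.40. Owner pays €1875.40; OOP now €1875.40. Plan pays €2605 − €1875.40 = €729.60.
Bill 2, €300: 20% coinsurance on €300 = €60. Owner owes €60 (running OOP €1935.40). Plan pays €300 − €60 = €240.
Bill 3, €1079: deductible met; 20% of €1079 = €215.80. Cost to owner: €215.80. OOP to date €2151.20. Insurer: €1079 − €215.80 = €863.20.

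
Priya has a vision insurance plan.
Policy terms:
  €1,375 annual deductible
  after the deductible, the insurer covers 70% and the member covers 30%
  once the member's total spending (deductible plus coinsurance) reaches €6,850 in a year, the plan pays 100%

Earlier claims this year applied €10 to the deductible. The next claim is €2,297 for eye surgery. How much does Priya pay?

Remaining deductible: €1,375 − €10 = €1,365.
After the €1,365 deductible portion, €2,297 − €1,365 = €932 is subject to coinsurance.
Member's 30% share of €932 is €279.60.
Member responsibility before any cap: €1,365 + €279.60 = €1,644.60.
Total out-of-pocket so far would be €10 + €1,644.60 = €1,654.60, below the €6,850 cap — no reduction.

€1,644.60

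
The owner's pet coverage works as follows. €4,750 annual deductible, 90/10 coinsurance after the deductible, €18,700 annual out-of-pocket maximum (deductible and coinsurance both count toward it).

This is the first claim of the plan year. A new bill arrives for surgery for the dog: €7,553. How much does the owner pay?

The full €4,750 deductible is still open; €4,750 of this bill applies to it.
The remaining €2,803 (= €7,553 − €4,750) moves to coinsurance.
10% of €2,803 = €280.30 falls to the owner.
That puts the owner's cost at €4,750 + €280.30 = €5,030.30 before any cap.
Cumulative spending €0 + €5,030.30 = €5,030.30 stays under the €18,700 maximum.

€5,030.30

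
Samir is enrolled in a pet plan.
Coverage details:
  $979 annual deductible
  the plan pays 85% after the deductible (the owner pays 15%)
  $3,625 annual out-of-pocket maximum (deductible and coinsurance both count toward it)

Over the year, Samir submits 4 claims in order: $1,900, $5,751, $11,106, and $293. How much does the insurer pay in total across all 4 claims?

Claim 1 — $1,900: $979 finishes the deductible; $921 goes to coinsurance; owner's 15% is $138.15. Owner pays $1,117.15; OOP now $1,117.15. Insurer: $1,900 − $1,117.15 = $782.85.
Claim 2 — $5,751: deductible already satisfied, so owner's share is 15% × $5,751 = $862.65. Owner pays $862.65; OOP now $1,979.80. Plan pays $5,751 − $862.65 = $4,888.35.
Claim 3 — $11,106: 15% coinsurance on $11,106 = $1,665.90. OOP would hit $3,645.70 > $3,625, so the cap limits the owner to $3,625 − $1,979.80 = $1,645.20. Insurer: $11,106 − $1,645.20 = $9,460.80.
Claim 4 — $293: deductible met; 15% of $293 = $43.95. That would push OOP to $3,668.95, over the $3,625 cap, so owner pays $3,625 − $3,625 = $0. Plan pays $293 − $0 = $293.
Insurer total = bills − owner's total = $19,050 − $3,625 = $15,425.

$15,425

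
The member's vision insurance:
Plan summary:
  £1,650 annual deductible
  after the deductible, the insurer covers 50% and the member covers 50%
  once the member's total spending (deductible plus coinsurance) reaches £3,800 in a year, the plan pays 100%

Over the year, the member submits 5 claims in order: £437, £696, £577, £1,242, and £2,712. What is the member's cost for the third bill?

Claim 1 (£437): fully absorbed by the deductible. Member pays £437; OOP now £437.
Claim 2 (£696): all of it applies to the deductible. Cost to member: £696. OOP to date £1,133.
Claim 3 (£577): deductible takes £517, £60 remains; 50% of £60 = £30. Member pays £547; OOP now £1,680.

£547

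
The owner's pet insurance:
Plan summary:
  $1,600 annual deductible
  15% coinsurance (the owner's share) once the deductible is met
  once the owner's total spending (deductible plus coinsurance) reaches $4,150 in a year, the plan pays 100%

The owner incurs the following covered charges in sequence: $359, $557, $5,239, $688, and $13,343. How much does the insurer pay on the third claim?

$3,871.75

Claim 1 — $359: all of it applies to the deductible. Owner owes $359 (running OOP $359). Insurer: $359 − $359 = $0.
Claim 2 — $557: all of it applies to the deductible. Owner owes $557 (running OOP $916). Plan pays $557 − $557 = $0.
Claim 3 — $5,239: $684 to deductible, leaving $4,555; coinsurance $4,555 × 15% = $683.25. Owner owes $1,367.25 (running OOP $2,283.25). Insurer: $5,239 − $1,367.25 = $3,871.75.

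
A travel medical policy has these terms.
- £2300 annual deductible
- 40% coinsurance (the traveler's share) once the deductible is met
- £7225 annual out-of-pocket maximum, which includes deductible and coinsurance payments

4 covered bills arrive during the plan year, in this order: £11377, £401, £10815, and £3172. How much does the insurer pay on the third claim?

£9681.20

Bill 1, £11377: deductible takes £2300, £9077 remains; 40% of £9077 = £3630.80. Cost to traveler: £5930.80. OOP to date £5930.80. Insurer: £11377 − £5930.80 = £5446.20.
Bill 2, £401: deductible met; 40% of £401 = £160.40. Traveler owes £160.40 (running OOP £6091.20). Plan pays £401 − £160.40 = £240.60.
Bill 3, £10815: deductible met; 40% of £10815 = £4326. That would push OOP to £10417.20, over the £7225 cap, so traveler pays £7225 − £6091.20 = £1133.80. Plan pays £10815 − £1133.80 = £9681.20.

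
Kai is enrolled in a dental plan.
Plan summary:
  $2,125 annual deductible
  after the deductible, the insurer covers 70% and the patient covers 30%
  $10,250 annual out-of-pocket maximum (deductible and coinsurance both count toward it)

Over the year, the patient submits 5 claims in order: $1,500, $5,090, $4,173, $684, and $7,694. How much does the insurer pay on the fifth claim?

Bill 1, $1,500: fully absorbed by the deductible. Cost to patient: $1,500. OOP to date $1,500. Plan pays $1,500 − $1,500 = $0.
Bill 2, $5,090: $625 finishes the deductible; $4,465 goes to coinsurance; coinsurance $4,465 × 30% = $1,339.50. Cost to patient: $1,964.50. OOP to date $3,464.50. Plan pays $5,090 − $1,964.50 = $3,125.50.
Bill 3, $4,173: deductible already satisfied, so patient's share is 30% × $4,173 = $1,251.90. Cost to patient: $1,251.90. OOP to date $4,716.40. Plan pays $4,173 − $1,251.90 = $2,921.10.
Bill 4, $684: deductible already satisfied, so patient's share is 30% × $684 = $205.20. Patient owes $205.20 (running OOP $4,921.60). Plan pays $684 − $205.20 = $478.80.
Bill 5, $7,694: deductible already satisfied, so patient's share is 30% × $7,694 = $2,308.20. Patient pays $2,308.20; OOP now $7,229.80. Insurer: $7,694 − $2,308.20 = $5,385.80.

$5,385.80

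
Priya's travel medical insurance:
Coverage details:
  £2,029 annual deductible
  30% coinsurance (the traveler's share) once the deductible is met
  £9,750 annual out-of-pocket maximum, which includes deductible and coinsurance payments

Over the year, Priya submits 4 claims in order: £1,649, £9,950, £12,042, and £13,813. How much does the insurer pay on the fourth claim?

Bill 1, £1,649: all of it applies to the deductible. Traveler pays £1,649; OOP now £1,649. Insurer: £1,649 − £1,649 = £0.
Bill 2, £9,950: £380 to deductible, leaving £9,570; traveler's 30% is £2,871. Traveler owes £3,251 (running OOP £4,900). Plan pays £9,950 − £3,251 = £6,699.
Bill 3, £12,042: deductible already satisfied, so traveler's share is 30% × £12,042 = £3,612.60. Cost to traveler: £3,612.60. OOP to date £8,512.60. Insurer: £12,042 − £3,612.60 = £8,429.40.
Bill 4, £13,813: deductible already satisfied, so traveler's share is 30% × £13,813 = £4,143.90. That would push OOP to £12,656.50, over the £9,750 cap, so traveler pays £9,750 − £8,512.60 = £1,237.40. Insurer: £13,813 − £1,237.40 = £12,575.60.

£12,575.60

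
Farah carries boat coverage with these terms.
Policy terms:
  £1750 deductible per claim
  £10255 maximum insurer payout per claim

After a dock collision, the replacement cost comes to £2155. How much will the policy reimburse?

£405

Subtract the deductible: £2155 − £1750 = £405.
£405 ≤ £10255, so the limit doesn't bind; insurer pays £405.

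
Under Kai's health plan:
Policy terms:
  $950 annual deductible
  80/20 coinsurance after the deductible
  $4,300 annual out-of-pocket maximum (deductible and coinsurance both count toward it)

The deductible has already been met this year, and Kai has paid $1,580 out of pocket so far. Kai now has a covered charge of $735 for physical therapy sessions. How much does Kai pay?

$147

The deductible is already satisfied, so the full bill goes to coinsurance.
20% of $735 = $147 falls to the patient.
Total out-of-pocket so far would be $1,580 + $147 = $1,727, below the $4,300 cap — no reduction.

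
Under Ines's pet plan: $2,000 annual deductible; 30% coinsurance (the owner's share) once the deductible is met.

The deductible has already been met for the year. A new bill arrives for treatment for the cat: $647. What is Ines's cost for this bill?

$194.10

With the deductible met, the entire $647 is subject to coinsurance.
30% of $647 = $194.10 falls to the owner.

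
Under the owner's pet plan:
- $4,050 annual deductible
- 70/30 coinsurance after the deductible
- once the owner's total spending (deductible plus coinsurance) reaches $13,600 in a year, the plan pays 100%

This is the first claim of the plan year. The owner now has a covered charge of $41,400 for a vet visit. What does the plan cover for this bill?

The full $4,050 deductible is still open; $4,050 of this bill applies to it.
That leaves $41,400 − $4,050 = $37,350 for coinsurance.
30% of $37,350 = $11,205 falls to the owner.
So the owner owes $4,050 + $11,205 = $15,255 before any cap.
That would bring total out-of-pocket to $15,255, past the $13,600 cap. The owner is capped at $13,600 − $0 = $13,600 on this claim.
The plan picks up $41,400 − $13,600 = $27,800.

$27,800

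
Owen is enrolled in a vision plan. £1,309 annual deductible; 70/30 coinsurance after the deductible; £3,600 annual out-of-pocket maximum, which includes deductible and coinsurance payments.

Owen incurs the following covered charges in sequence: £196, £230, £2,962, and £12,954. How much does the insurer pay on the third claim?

Bill 1, £196: entire amount goes to the deductible. Member owes £196 (running OOP £196). Insurer: £196 − £196 = £0.
Bill 2, £230: fully absorbed by the deductible. Member owes £230 (running OOP £426). Plan pays £230 − £230 = £0.
Bill 3, £2,962: £883 to deductible, leaving £2,079; coinsurance £2,079 × 30% = £623.70. Member owes £1,506.70 (running OOP £1,932.70). Insurer: £2,962 − £1,506.70 = £1,455.30.

£1,455.30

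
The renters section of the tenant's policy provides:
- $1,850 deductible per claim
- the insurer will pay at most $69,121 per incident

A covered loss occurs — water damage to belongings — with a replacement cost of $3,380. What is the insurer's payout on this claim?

After the deductible, $3,380 − $1,850 = $1,530 remains.
That's under the $69,121 cap, so the insurer reimburses the full $1,530.

$1,530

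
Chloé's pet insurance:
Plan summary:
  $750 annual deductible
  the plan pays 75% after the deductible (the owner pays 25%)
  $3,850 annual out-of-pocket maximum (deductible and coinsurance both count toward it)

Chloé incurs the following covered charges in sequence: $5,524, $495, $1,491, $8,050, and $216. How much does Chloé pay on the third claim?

$372.75

#1 ($5,524): $750 finishes the deductible; $4,774 goes to coinsurance; coinsurance $4,774 × 25% = $1,193.50. Owner owes $1,943.50 (running OOP $1,943.50).
#2 ($495): deductible met; 25% of $495 = $123.75. Owner owes $123.75 (running OOP $2,067.25).
#3 ($1,491): 25% coinsurance on $1,491 = $372.75. Owner owes $372.75 (running OOP $2,440).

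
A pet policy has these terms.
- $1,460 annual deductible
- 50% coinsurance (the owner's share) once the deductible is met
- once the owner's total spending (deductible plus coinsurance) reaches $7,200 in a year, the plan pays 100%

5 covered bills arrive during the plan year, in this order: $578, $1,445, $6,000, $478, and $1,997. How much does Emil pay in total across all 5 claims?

$5,979

Bill 1, $578: all of it applies to the deductible. Owner pays $578; OOP now $578.
Bill 2, $1,445: $882 finishes the deductible; $563 goes to coinsurance; 50% of $563 = $281.50. Owner pays $1,163.50; OOP now $1,741.50.
Bill 3, $6,000: 50% coinsurance on $6,000 = $3,000. Owner owes $3,000 (running OOP $4,741.50).
Bill 4, $478: deductible already satisfied, so owner's share is 50% × $478 = $239. Owner owes $239 (running OOP $4,980.50).
Bill 5, $1,997: deductible met; 50% of $1,997 = $998.50. Owner pays $998.50; OOP now $5,979.
Total paid by the owner: $578 + $1,163.50 + $3,000 + $239 + $998.50 = $5,979.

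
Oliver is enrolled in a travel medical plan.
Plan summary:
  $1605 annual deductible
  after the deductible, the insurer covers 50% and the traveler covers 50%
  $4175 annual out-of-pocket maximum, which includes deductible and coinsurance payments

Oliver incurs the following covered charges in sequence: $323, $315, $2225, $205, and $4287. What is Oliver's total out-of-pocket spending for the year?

$4175

Claim 1 ($323): fully absorbed by the deductible. Cost to traveler: $323. OOP to date $323.
Claim 2 ($315): entire amount goes to the deductible. Cost to traveler: $315. OOP to date $638.
Claim 3 ($2225): deductible takes $967, $1258 remains; 50% of $1258 = $629. Traveler pays $1596; OOP now $2234.
Claim 4 ($205): deductible met; 50% of $205 = $102.50. Traveler owes $102.50 (running OOP $2336.50).
Claim 5 ($4287): 50% coinsurance on $4287 = $2143.50. OOP would hit $4480 > $4175, so the cap limits the traveler to $4175 − $2336.50 = $1838.50.
Total paid by the traveler: $323 + $315 + $1596 + $102.50 + $1838.50 = $4175.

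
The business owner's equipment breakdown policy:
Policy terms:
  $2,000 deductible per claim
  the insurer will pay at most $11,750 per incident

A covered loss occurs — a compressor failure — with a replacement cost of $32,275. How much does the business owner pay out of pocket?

After the deductible, $32,275 − $2,000 = $30,275 remains.
Since $30,275 > $11,750, the payout is capped at $11,750.
Out of pocket: $32,275 − $11,750 = $20,525.

$20,525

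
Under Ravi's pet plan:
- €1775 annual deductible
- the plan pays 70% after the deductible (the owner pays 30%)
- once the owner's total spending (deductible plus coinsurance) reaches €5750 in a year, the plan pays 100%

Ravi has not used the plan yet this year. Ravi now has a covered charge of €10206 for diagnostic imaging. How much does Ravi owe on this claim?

The full €1775 deductible is still open; €1775 of this bill applies to it.
The remaining €8431 (= €10206 − €1775) moves to coinsurance.
Owner's 30% share of €8431 is €2529.30.
That puts the owner's cost at €1775 + €2529.30 = €4304.30 before any cap.
Year-to-date out-of-pocket becomes €0 + €4304.30 = €4304.30, still under the €5750 maximum, so no cap applies.

€4304.30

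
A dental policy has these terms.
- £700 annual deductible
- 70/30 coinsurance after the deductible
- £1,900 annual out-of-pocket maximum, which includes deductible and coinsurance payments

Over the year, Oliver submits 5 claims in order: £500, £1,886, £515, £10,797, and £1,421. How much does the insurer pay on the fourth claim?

£10,257.30

Claim 1 (£500): all of it applies to the deductible. Patient owes £500 (running OOP £500). Insurer: £500 − £500 = £0.
Claim 2 (£1,886): £200 to deductible, leaving £1,686; 30% of £1,686 = £505.80. Patient pays £705.80; OOP now £1,205.80. Plan pays £1,886 − £705.80 = £1,180.20.
Claim 3 (£515): deductible already satisfied, so patient's share is 30% × £515 = £154.50. Patient owes £154.50 (running OOP £1,360.30). Plan pays £515 − £154.50 = £360.50.
Claim 4 (£10,797): 30% coinsurance on £10,797 = £3,239.10. OOP would hit £4,599.40 > £1,900, so the cap limits the patient to £1,900 − £1,360.30 = £539.70. Plan pays £10,797 − £539.70 = £10,257.30.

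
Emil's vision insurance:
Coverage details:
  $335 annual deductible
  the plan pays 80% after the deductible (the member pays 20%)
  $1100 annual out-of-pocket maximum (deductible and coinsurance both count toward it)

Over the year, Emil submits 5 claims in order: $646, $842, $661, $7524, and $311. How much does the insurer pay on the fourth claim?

Claim 1 ($646): $335 to deductible, leaving $311; coinsurance $311 × 20% = $62.20. Cost to member: $397.20. OOP to date $397.20. Plan pays $646 − $397.20 = $248.80.
Claim 2 ($842): 20% coinsurance on $842 = $168.40. Member owes $168.40 (running OOP $565.60). Insurer: $842 − $168.40 = $673.60.
Claim 3 ($661): deductible already satisfied, so member's share is 20% × $661 = $132.20. Cost to member: $132.20. OOP to date $697.80. Insurer: $661 − $132.20 = $528.80.
Claim 4 ($7524): 20% coinsurance on $7524 = $1504.80. OOP would hit $2202.60 > $1100, so the cap limits the member to $1100 − $697.80 = $402.20. Insurer: $7524 − $402.20 = $7121.80.

$7121.80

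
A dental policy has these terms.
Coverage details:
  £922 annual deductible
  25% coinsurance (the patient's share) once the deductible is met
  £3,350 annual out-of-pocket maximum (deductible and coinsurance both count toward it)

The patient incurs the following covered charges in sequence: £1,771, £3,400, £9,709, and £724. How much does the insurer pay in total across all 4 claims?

£12,254

Bill 1, £1,771: £922 to deductible, leaving £849; patient's 25% is £212.25. Patient pays £1,134.25; OOP now £1,134.25. Plan pays £1,771 − £1,134.25 = £636.75.
Bill 2, £3,400: 25% coinsurance on £3,400 = £850. Patient pays £850; OOP now £1,984.25. Plan pays £3,400 − £850 = £2,550.
Bill 3, £9,709: deductible met; 25% of £9,709 = £2,427.25. OOP would hit £4,411.50 > £3,350, so the cap limits the patient to £3,350 − £1,984.25 = £1,365.75. Insurer: £9,709 − £1,365.75 = £8,343.25.
Bill 4, £724: 25% coinsurance on £724 = £181. That would push OOP to £3,531, over the £3,350 cap, so patient pays £3,350 − £3,350 = £0. Plan pays £724 − £0 = £724.
Insurer total = bills − patient's total = £15,604 − £3,350 = £12,254.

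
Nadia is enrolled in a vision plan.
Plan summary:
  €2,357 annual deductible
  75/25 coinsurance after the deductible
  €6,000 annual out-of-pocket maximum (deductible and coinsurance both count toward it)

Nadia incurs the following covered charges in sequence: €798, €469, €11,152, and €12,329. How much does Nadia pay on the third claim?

€3,605.50

Bill 1, €798: all of it applies to the deductible. Member owes €798 (running OOP €798).
Bill 2, €469: all of it applies to the deductible. Cost to member: €469. OOP to date €1,267.
Bill 3, €11,152: €1,090 finishes the deductible; €10,062 goes to coinsurance; coinsurance €10,062 × 25% = €2,515.50. Member owes €3,605.50 (running OOP €4,872.50).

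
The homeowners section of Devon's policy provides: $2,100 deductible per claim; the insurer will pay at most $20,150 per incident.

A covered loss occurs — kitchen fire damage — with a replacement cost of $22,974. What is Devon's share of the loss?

Less the $2,100 deductible: $22,974 − $2,100 = $20,874.
Since $20,874 > $20,150, the payout is capped at $20,150.
The homeowner bears the rest of the original loss: $22,974 − $20,150 = $2,824.

$2,824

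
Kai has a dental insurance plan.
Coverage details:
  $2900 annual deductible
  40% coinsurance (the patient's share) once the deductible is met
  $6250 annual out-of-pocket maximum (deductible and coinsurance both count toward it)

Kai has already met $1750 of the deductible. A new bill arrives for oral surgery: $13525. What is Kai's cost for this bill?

$4500

$1750 of the $2900 deductible is already met, leaving $1150.
After the $1150 deductible portion, $13525 − $1150 = $12375 is subject to coinsurance.
Coinsurance: $12375 × 40% = $4950.
Patient responsibility before any cap: $1150 + $4950 = $6100.
Adding $6100 to the $1750 already spent would give $7850, which exceeds the $6250 cap; the patient pays just $6250 − $1750 = $4500.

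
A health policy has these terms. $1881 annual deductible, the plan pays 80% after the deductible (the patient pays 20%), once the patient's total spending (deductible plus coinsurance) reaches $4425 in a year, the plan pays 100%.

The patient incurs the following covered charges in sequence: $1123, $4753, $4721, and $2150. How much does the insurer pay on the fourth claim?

Claim 1 ($1123): all of it applies to the deductible. Cost to patient: $1123. OOP to date $1123. Insurer: $1123 − $1123 = $0.
Claim 2 ($4753): deductible takes $758, $3995 remains; patient's 20% is $799. Cost to patient: $1557. OOP to date $2680. Insurer: $4753 − $1557 = $3196.
Claim 3 ($4721): 20% coinsurance on $4721 = $944.20. Patient owes $944.20 (running OOP $3624.20). Insurer: $4721 − $944.20 = $3776.80.
Claim 4 ($2150): deductible already satisfied, so patient's share is 20% × $2150 = $430. Cost to patient: $430. OOP to date $4054.20. Plan pays $2150 − $430 = $1720.

$1720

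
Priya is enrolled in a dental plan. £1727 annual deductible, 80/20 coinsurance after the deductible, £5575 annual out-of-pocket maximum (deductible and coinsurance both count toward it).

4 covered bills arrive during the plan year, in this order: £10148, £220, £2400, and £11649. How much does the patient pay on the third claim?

£480

Claim 1 (£10148): deductible takes £1727, £8421 remains; coinsurance £8421 × 20% = £1684.20. Cost to patient: £3411.20. OOP to date £3411.20.
Claim 2 (£220): deductible already satisfied, so patient's share is 20% × £220 = £44. Patient pays £44; OOP now £3455.20.
Claim 3 (£2400): deductible met; 20% of £2400 = £480. Patient owes £480 (running OOP £3935.20).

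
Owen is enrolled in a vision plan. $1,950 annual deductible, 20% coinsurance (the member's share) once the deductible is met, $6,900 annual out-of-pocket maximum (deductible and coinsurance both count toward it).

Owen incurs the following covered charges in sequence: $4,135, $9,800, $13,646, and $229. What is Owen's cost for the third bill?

$2,553

Claim 1 — $4,135: $1,950 finishes the deductible; $2,185 goes to coinsurance; member's 20% is $437. Member owes $2,387 (running OOP $2,387).
Claim 2 — $9,800: 20% coinsurance on $9,800 = $1,960. Member pays $1,960; OOP now $4,347.
Claim 3 — $13,646: deductible met; 20% of $13,646 = $2,729.20. That would push OOP to $7,076.20, over the $6,900 cap, so member pays $6,900 − $4,347 = $2,553.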